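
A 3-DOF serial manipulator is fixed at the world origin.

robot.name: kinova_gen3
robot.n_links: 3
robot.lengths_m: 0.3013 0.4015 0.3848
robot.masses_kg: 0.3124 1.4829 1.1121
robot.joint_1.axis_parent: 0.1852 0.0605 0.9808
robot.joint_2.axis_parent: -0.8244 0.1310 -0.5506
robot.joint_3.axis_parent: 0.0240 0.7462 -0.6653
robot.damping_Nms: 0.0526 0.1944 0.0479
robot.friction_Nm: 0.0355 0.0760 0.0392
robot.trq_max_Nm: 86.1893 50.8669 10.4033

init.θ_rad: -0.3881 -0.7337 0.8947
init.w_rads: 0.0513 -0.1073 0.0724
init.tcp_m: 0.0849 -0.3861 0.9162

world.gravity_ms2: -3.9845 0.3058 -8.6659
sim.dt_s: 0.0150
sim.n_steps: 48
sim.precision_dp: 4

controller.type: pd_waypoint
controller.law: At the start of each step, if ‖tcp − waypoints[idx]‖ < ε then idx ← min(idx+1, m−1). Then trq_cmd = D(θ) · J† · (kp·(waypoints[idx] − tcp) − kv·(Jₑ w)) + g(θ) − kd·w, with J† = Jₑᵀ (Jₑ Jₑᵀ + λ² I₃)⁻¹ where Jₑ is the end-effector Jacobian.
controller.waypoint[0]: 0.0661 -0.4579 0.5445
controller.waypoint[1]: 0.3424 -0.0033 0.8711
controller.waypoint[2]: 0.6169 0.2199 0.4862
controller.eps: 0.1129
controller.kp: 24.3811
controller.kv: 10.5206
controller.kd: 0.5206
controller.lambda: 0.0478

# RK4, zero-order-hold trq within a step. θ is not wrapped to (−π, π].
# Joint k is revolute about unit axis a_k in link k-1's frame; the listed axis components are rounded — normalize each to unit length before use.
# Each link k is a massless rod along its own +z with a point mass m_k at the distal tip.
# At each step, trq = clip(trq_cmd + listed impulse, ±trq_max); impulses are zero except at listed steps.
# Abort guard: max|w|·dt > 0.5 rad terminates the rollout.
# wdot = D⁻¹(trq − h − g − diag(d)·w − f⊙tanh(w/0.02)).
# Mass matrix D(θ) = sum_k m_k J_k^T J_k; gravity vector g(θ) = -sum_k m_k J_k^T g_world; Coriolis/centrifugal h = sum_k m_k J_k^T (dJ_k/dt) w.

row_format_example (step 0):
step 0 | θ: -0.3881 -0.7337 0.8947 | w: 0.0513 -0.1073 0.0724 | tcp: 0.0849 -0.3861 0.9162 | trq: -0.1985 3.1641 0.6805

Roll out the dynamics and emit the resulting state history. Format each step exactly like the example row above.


step 1 | θ: -0.3901 -0.7357 0.9010 | w: -0.3199 -0.1542 0.7649 | tcp: 0.0854 -0.3870 0.9148 | trq: 0.2516 3.5085 0.1049
step 2 | θ: -0.3968 -0.7382 0.9158 | w: -0.5705 -0.1888 1.2086 | tcp: 0.0857 -0.3883 0.9119 | trq: 0.6358 3.7778 -0.2705
step 3 | θ: -0.4066 -0.7412 0.9360 | w: -0.7347 -0.2105 1.4884 | tcp: 0.0857 -0.3899 0.9082 | trq: 0.9640 3.9868 -0.5226
step 4 | θ: -0.4184 -0.7445 0.9597 | w: -0.8377 -0.2214 1.6609 | tcp: 0.0854 -0.3916 0.9038 | trq: 1.2430 4.1478 -0.6996
step 5 | θ: -0.4314 -0.7478 0.9853 | w: -0.8975 -0.2236 1.7636 | tcp: 0.0849 -0.3934 0.8990 | trq: 1.4792 4.2710 -0.8319
step 6 | θ: -0.4451 -0.7512 1.0122 | w: -0.9268 -0.2193 1.8210 | tcp: 0.0841 -0.3953 0.8939 | trq: 1.6781 4.3644 -0.9381
step 7 | θ: -0.4591 -0.7544 1.0397 | w: -0.9345 -0.2101 1.8488 | tcp: 0.0832 -0.3972 0.8886 | trq: 1.8447 4.4344 -1.0293
step 8 | θ: -0.4730 -0.7574 1.0675 | w: -0.9265 -0.1973 1.8574 | tcp: 0.0821 -0.3991 0.8832 | trq: 1.9834 4.4857 -1.1121
step 9 | θ: -0.4868 -0.7603 1.0953 | w: -0.9074 -0.1818 1.8531 | tcp: 0.0810 -0.4011 0.8777 | trq: 2.0979 4.5223 -1.1905
step 10 | θ: -0.5002 -0.7629 1.1229 | w: -0.8803 -0.1645 1.8404 | tcp: 0.0797 -0.4030 0.8721 | trq: 2.1918 4.5473 -1.2665
step 11 | θ: -0.5131 -0.7652 1.1504 | w: -0.8475 -0.1461 1.8220 | tcp: 0.0784 -0.4049 0.8664 | trq: 2.2678 4.5631 -1.3412
step 12 | θ: -0.5256 -0.7673 1.1775 | w: -0.8106 -0.1270 1.7998 | tcp: 0.0771 -0.4067 0.8608 | trq: 2.3287 4.5716 -1.4149
step 13 | θ: -0.5374 -0.7690 1.2043 | w: -0.7709 -0.1077 1.7748 | tcp: 0.0758 -0.4085 0.8551 | trq: 2.3766 4.5746 -1.4878
step 14 | θ: -0.5487 -0.7705 1.2307 | w: -0.7295 -0.0886 1.7479 | tcp: 0.0745 -0.4102 0.8495 | trq: 2.4134 4.5732 -1.5598
step 15 | θ: -0.5593 -0.7717 1.2567 | w: -0.6871 -0.0700 1.7197 | tcp: 0.0732 -0.4119 0.8439 | trq: 2.4409 4.5684 -1.6307
step 16 | θ: -0.5693 -0.7726 1.2822 | w: -0.6443 -0.0521 1.6906 | tcp: 0.0720 -0.4136 0.8383 | trq: 2.4604 4.5612 -1.7003
step 17 | θ: -0.5786 -0.7733 1.3073 | w: -0.6017 -0.0351 1.6606 | tcp: 0.0708 -0.4152 0.8328 | trq: 2.4734 4.5525 -1.7683
step 18 | θ: -0.5873 -0.7737 1.3320 | w: -0.5596 -0.0196 1.6297 | tcp: 0.0697 -0.4167 0.8273 | trq: 2.4809 4.5438 -1.8342
step 19 | θ: -0.5954 -0.7739 1.3562 | w: -0.5185 -0.0068 1.5971 | tcp: 0.0687 -0.4183 0.8219 | trq: 2.4842 4.5381 -1.8976
step 20 | θ: -0.6029 -0.7739 1.3798 | w: -0.4790 0.0026 1.5625 | tcp: 0.0676 -0.4197 0.8165 | trq: 2.4840 4.5372 -1.9581
step 21 | θ: -0.6097 -0.7738 1.4030 | w: -0.4410 0.0094 1.5268 | tcp: 0.0667 -0.4212 0.8111 | trq: 2.4811 4.5395 -2.0161
step 22 | θ: -0.6161 -0.7737 1.4256 | w: -0.4047 0.0146 1.4912 | tcp: 0.0658 -0.4226 0.8058 | trq: 2.4755 4.5429 -2.0720
step 23 | θ: -0.6219 -0.7734 1.4477 | w: -0.3698 0.0189 1.4560 | tcp: 0.0649 -0.4240 0.8006 | trq: 2.4678 4.5459 -2.1259
step 24 | θ: -0.6272 -0.7731 1.4693 | w: -0.3365 0.0225 1.4216 | tcp: 0.0641 -0.4253 0.7955 | trq: 2.4584 4.5480 -2.1777
step 25 | θ: -0.6320 -0.7728 1.4903 | w: -0.3047 0.0255 1.3879 | tcp: 0.0634 -0.4267 0.7904 | trq: 2.4475 4.5492 -2.2275
step 26 | θ: -0.6363 -0.7724 1.5109 | w: -0.2744 0.0282 1.3549 | tcp: 0.0627 -0.4280 0.7854 | trq: 2.4356 4.5495 -2.2752
step 27 | θ: -0.6402 -0.7719 1.5309 | w: -0.2456 0.0303 1.3227 | tcp: 0.0620 -0.4293 0.7804 | trq: 2.4229 4.5490 -2.3206
step 28 | θ: -0.6437 -0.7715 1.5505 | w: -0.2184 0.0321 1.2910 | tcp: 0.0614 -0.4305 0.7756 | trq: 2.4097 4.5478 -2.3638
step 29 | θ: -0.6468 -0.7710 1.5696 | w: -0.1926 0.0334 1.2600 | tcp: 0.0609 -0.4317 0.7708 | trq: 2.3962 4.5462 -2.4048
step 30 | θ: -0.6495 -0.7705 1.5883 | w: -0.1683 0.0344 1.2295 | tcp: 0.0604 -0.4329 0.7661 | trq: 2.3825 4.5441 -2.4436
step 31 | θ: -0.6519 -0.7700 1.6065 | w: -0.1454 0.0349 1.1997 | tcp: 0.0599 -0.4341 0.7614 | trq: 2.3689 4.5418 -2.4803
step 32 | θ: -0.6539 -0.7694 1.6243 | w: -0.1239 0.0351 1.1704 | tcp: 0.0595 -0.4353 0.7569 | trq: 2.3553 4.5393 -2.5149
step 33 | θ: -0.6556 -0.7689 1.6416 | w: -0.1038 0.0350 1.1417 | tcp: 0.0592 -0.4364 0.7524 | trq: 2.3421 4.5367 -2.5476
step 34 | θ: -0.6570 -0.7684 1.6585 | w: -0.0850 0.0346 1.1135 | tcp: 0.0589 -0.4375 0.7480 | trq: 2.3291 4.5341 -2.5783
step 35 | θ: -0.6581 -0.7679 1.6750 | w: -0.0675 0.0340 1.0860 | tcp: 0.0586 -0.4385 0.7436 | trq: 2.3165 4.5314 -2.6072
step 36 | θ: -0.6590 -0.7674 1.6911 | w: -0.0512 0.0331 1.0590 | tcp: 0.0584 -0.4396 0.7394 | trq: 2.3043 4.5287 -2.6343
step 37 | θ: -0.6597 -0.7669 1.7067 | w: -0.0361 0.0320 1.0326 | tcp: 0.0582 -0.4406 0.7352 | trq: 2.2928 4.5260 -2.6598
step 38 | θ: -0.6601 -0.7664 1.7220 | w: -0.0222 0.0307 1.0069 | tcp: 0.0580 -0.4416 0.7311 | trq: 2.2822 4.5234 -2.6837
step 39 | θ: -0.6604 -0.7660 1.7369 | w: -0.0097 0.0291 0.9816 | tcp: 0.0579 -0.4425 0.7271 | trq: 2.2736 4.5208 -2.7061
step 40 | θ: -0.6604 -0.7656 1.7515 | w: 0.0010 0.0270 0.9567 | tcp: 0.0577 -0.4435 0.7232 | trq: 2.2682 4.5181 -2.7270
step 41 | θ: -0.6603 -0.7652 1.7656 | w: 0.0103 0.0245 0.9323 | tcp: 0.0576 -0.4444 0.7193 | trq: 2.2656 4.5154 -2.7466
step 42 | θ: -0.6601 -0.7648 1.7794 | w: 0.0185 0.0220 0.9086 | tcp: 0.0576 -0.4453 0.7155 | trq: 2.2647 4.5123 -2.7650
step 43 | θ: -0.6598 -0.7645 1.7929 | w: 0.0260 0.0197 0.8856 | tcp: 0.0575 -0.4461 0.7118 | trq: 2.2641 4.5088 -2.7823
step 44 | θ: -0.6593 -0.7642 1.8060 | w: 0.0330 0.0178 0.8635 | tcp: 0.0574 -0.4470 0.7082 | trq: 2.2633 4.5050 -2.7986
step 45 | θ: -0.6588 -0.7640 1.8188 | w: 0.0396 0.0162 0.8420 | tcp: 0.0574 -0.4478 0.7046 | trq: 2.2621 4.5010 -2.8140
step 46 | θ: -0.6582 -0.7638 1.8312 | w: 0.0459 0.0149 0.8213 | tcp: 0.0574 -0.4486 0.7012 | trq: 2.2604 4.4968 -2.8285
step 47 | θ: -0.6574 -0.7636 1.8434 | w: 0.0518 0.0138 0.8012 | tcp: 0.0573 -0.4493 0.6978 | trq: 2.2584 4.4925 -2.8420
step 48 | θ: -0.6566 -0.7634 1.8553 | w: 0.0574 0.0130 0.7816 | tcp: 0.0573 -0.4501 0.6944


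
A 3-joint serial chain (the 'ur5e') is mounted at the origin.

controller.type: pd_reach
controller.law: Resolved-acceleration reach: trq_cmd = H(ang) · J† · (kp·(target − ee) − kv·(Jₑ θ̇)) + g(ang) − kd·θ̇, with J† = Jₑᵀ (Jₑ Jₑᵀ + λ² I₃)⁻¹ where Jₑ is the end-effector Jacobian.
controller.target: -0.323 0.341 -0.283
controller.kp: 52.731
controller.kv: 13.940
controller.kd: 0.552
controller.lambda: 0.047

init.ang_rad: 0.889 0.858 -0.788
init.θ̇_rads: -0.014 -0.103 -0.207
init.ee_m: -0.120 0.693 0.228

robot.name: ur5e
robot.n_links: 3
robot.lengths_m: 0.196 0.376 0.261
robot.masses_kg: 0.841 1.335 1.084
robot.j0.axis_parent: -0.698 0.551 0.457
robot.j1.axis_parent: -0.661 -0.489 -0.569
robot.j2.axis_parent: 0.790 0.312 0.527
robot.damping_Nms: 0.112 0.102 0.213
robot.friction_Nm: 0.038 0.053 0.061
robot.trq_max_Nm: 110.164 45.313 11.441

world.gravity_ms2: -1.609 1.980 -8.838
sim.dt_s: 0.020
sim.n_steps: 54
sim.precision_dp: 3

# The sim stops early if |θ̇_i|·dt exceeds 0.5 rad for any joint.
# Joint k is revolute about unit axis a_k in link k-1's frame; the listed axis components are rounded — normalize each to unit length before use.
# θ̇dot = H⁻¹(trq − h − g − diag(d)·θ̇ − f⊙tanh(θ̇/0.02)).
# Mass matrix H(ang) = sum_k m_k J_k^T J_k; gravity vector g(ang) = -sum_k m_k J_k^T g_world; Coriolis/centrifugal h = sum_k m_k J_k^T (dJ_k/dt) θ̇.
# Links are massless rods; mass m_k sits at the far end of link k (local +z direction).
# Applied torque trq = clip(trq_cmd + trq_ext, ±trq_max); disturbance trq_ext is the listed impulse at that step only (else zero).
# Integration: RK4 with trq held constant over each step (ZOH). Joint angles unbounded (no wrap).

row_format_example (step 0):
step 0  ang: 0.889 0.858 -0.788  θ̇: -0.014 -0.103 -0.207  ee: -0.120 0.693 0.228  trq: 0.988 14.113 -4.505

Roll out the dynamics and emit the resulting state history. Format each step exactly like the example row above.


step 1  ang: 0.865 0.891 -0.793  θ̇: -2.445 3.516 -0.132  ee: -0.120 0.691 0.223  trq: 0.360 7.375 -2.704
step 2  ang: 0.802 0.985 -0.788  θ̇: -3.919 5.977 0.838  ee: -0.121 0.686 0.208  trq: 3.387 3.212 -1.633
step 3  ang: 0.731 1.104 -0.767  θ̇: -3.074 5.765 1.162  ee: -0.118 0.683 0.188  trq: 2.545 -2.942 -0.185
step 4  ang: 0.699 1.188 -0.765  θ̇: -0.133 2.696 -1.148  ee: -0.114 0.681 0.163  trq: -3.824 -8.063 2.087
step 5  ang: 0.712 1.226 -0.797  θ̇: 1.372 1.135 -1.955  ee: -0.113 0.680 0.134  trq: -7.375 -9.799 2.464
step 6  ang: 0.746 1.242 -0.835  θ̇: 1.975 0.511 -1.920  ee: -0.116 0.678 0.107  trq: -8.804 -9.998 2.094
step 7  ang: 0.789 1.249 -0.873  θ̇: 2.262 0.170 -1.812  ee: -0.122 0.675 0.080  trq: -9.416 -9.712 1.716
step 8  ang: 0.835 1.250 -0.908  θ̇: 2.377 -0.004 -1.682  ee: -0.130 0.672 0.055  trq: -9.637 -9.302 1.396
step 9  ang: 0.883 1.250 -0.940  θ̇: 2.378 -0.051 -1.529  ee: -0.139 0.668 0.032  trq: -9.665 -8.925 1.136
step 10  ang: 0.930 1.249 -0.970  θ̇: 2.347 -0.070 -1.433  ee: -0.149 0.663 0.010  trq: -9.643 -8.600 0.968
step 11  ang: 0.976 1.247 -0.997  θ̇: 2.288 -0.057 -1.348  ee: -0.159 0.657 -0.011  trq: -9.582 -8.320 0.841
step 12  ang: 1.021 1.247 -1.023  θ̇: 2.212 -0.025 -1.272  ee: -0.170 0.651 -0.031  trq: -9.503 -8.079 0.746
step 13  ang: 1.065 1.246 -1.048  θ̇: 2.137 0.001 -1.221  ee: -0.180 0.644 -0.050  trq: -9.420 -7.856 0.682
step 14  ang: 1.106 1.247 -1.072  θ̇: 2.058 0.030 -1.171  ee: -0.190 0.636 -0.068  trq: -9.323 -7.643 0.625
step 15  ang: 1.147 1.248 -1.095  θ̇: 1.969 0.071 -1.110  ee: -0.200 0.628 -0.085  trq: -9.206 -7.444 0.568
step 16  ang: 1.185 1.250 -1.116  θ̇: 1.875 0.117 -1.047  ee: -0.210 0.619 -0.101  trq: -9.074 -7.263 0.516
step 17  ang: 1.222 1.253 -1.137  θ̇: 1.780 0.162 -0.987  ee: -0.219 0.610 -0.116  trq: -8.934 -7.095 0.473
step 18  ang: 1.256 1.256 -1.156  θ̇: 1.687 0.203 -0.931  ee: -0.229 0.601 -0.130  trq: -8.785 -6.934 0.434
step 19  ang: 1.289 1.261 -1.174  θ̇: 1.596 0.240 -0.879  ee: -0.237 0.591 -0.143  trq: -8.626 -6.780 0.399
step 20  ang: 1.320 1.266 -1.191  θ̇: 1.508 0.271 -0.830  ee: -0.246 0.582 -0.155  trq: -8.459 -6.629 0.368
step 21  ang: 1.350 1.272 -1.207  θ̇: 1.423 0.297 -0.784  ee: -0.253 0.572 -0.167  trq: -8.284 -6.482 0.338
step 22  ang: 1.377 1.278 -1.223  θ̇: 1.342 0.317 -0.741  ee: -0.261 0.563 -0.177  trq: -8.102 -6.336 0.311
step 23  ang: 1.403 1.284 -1.237  θ̇: 1.264 0.332 -0.701  ee: -0.268 0.553 -0.187  trq: -7.915 -6.193 0.285
step 24  ang: 1.428 1.291 -1.251  θ̇: 1.190 0.341 -0.664  ee: -0.274 0.544 -0.196  trq: -7.724 -6.051 0.261
step 25  ang: 1.451 1.298 -1.264  θ̇: 1.120 0.346 -0.631  ee: -0.280 0.535 -0.205  trq: -7.531 -5.912 0.239
step 26  ang: 1.473 1.305 -1.276  θ̇: 1.054 0.347 -0.600  ee: -0.286 0.526 -0.213  trq: -7.337 -5.775 0.218
step 27  ang: 1.493 1.312 -1.288  θ̇: 0.991 0.344 -0.571  ee: -0.291 0.517 -0.220  trq: -7.142 -5.640 0.198
step 28  ang: 1.512 1.318 -1.299  θ̇: 0.932 0.338 -0.545  ee: -0.296 0.509 -0.227  trq: -6.949 -5.508 0.180
step 29  ang: 1.531 1.325 -1.310  θ̇: 0.876 0.329 -0.521  ee: -0.301 0.501 -0.233  trq: -6.758 -5.379 0.162
step 30  ang: 1.548 1.332 -1.320  θ̇: 0.823 0.317 -0.500  ee: -0.305 0.493 -0.239  trq: -6.571 -5.253 0.146
step 31  ang: 1.564 1.338 -1.330  θ̇: 0.774 0.304 -0.480  ee: -0.309 0.486 -0.244  trq: -6.387 -5.130 0.131
step 32  ang: 1.579 1.344 -1.339  θ̇: 0.727 0.289 -0.462  ee: -0.312 0.479 -0.249  trq: -6.209 -5.011 0.117
step 33  ang: 1.593 1.349 -1.348  θ̇: 0.683 0.274 -0.445  ee: -0.316 0.472 -0.254  trq: -6.035 -4.896 0.104
step 34  ang: 1.606 1.355 -1.357  θ̇: 0.642 0.257 -0.430  ee: -0.319 0.466 -0.258  trq: -5.868 -4.785 0.092
step 35  ang: 1.618 1.359 -1.366  θ̇: 0.604 0.240 -0.416  ee: -0.321 0.459 -0.262  trq: -5.707 -4.678 0.081
step 36  ang: 1.630 1.364 -1.374  θ̇: 0.568 0.223 -0.403  ee: -0.324 0.454 -0.265  trq: -5.553 -4.575 0.070
step 37  ang: 1.641 1.368 -1.382  θ̇: 0.534 0.205 -0.392  ee: -0.326 0.448 -0.268  trq: -5.406 -4.476 0.061
step 38  ang: 1.652 1.372 -1.390  θ̇: 0.502 0.188 -0.381  ee: -0.328 0.443 -0.271  trq: -5.265 -4.382 0.052
step 39  ang: 1.661 1.376 -1.397  θ̇: 0.473 0.171 -0.370  ee: -0.330 0.438 -0.274  trq: -5.132 -4.291 0.043
step 40  ang: 1.671 1.379 -1.404  θ̇: 0.445 0.155 -0.361  ee: -0.332 0.434 -0.276  trq: -5.005 -4.205 0.035
step 41  ang: 1.679 1.382 -1.412  θ̇: 0.419 0.139 -0.352  ee: -0.333 0.429 -0.279  trq: -4.885 -4.123 0.028
step 42  ang: 1.687 1.385 -1.419  θ̇: 0.395 0.123 -0.344  ee: -0.335 0.425 -0.281  trq: -4.772 -4.044 0.021
step 43  ang: 1.695 1.387 -1.425  θ̇: 0.373 0.108 -0.336  ee: -0.336 0.422 -0.283  trq: -4.666 -3.970 0.014
step 44  ang: 1.702 1.389 -1.432  θ̇: 0.352 0.094 -0.329  ee: -0.337 0.418 -0.284  trq: -4.565 -3.899 0.008
step 45  ang: 1.709 1.391 -1.439  θ̇: 0.332 0.080 -0.322  ee: -0.338 0.415 -0.286  trq: -4.472 -3.832 0.003
step 46  ang: 1.716 1.392 -1.445  θ̇: 0.314 0.067 -0.315  ee: -0.339 0.412 -0.287  trq: -4.383 -3.768 -0.003
step 47  ang: 1.722 1.393 -1.451  θ̇: 0.297 0.055 -0.309  ee: -0.340 0.409 -0.289  trq: -4.301 -3.707 -0.008
step 48  ang: 1.728 1.394 -1.457  θ̇: 0.281 0.044 -0.303  ee: -0.340 0.406 -0.290  trq: -4.224 -3.650 -0.012
step 49  ang: 1.733 1.395 -1.463  θ̇: 0.266 0.034 -0.297  ee: -0.341 0.403 -0.291  trq: -4.152 -3.597 -0.017
step 50  ang: 1.738 1.396 -1.469  θ̇: 0.252 0.025 -0.290  ee: -0.342 0.401 -0.292  trq: -4.085 -3.547 -0.022
step 51  ang: 1.743 1.396 -1.475  θ̇: 0.238 0.018 -0.283  ee: -0.342 0.399 -0.293  trq: -4.021 -3.501 -0.026
step 52  ang: 1.748 1.396 -1.481  θ̇: 0.224 0.012 -0.274  ee: -0.342 0.397 -0.294  trq: -3.962 -3.460 -0.031
step 53  ang: 1.752 1.397 -1.486  θ̇: 0.211 0.008 -0.266  ee: -0.343 0.395 -0.294  trq: -3.908 -3.424 -0.035
step 54  ang: 1.756 1.397 -1.491  θ̇: 0.199 0.004 -0.259  ee: -0.343 0.393 -0.295


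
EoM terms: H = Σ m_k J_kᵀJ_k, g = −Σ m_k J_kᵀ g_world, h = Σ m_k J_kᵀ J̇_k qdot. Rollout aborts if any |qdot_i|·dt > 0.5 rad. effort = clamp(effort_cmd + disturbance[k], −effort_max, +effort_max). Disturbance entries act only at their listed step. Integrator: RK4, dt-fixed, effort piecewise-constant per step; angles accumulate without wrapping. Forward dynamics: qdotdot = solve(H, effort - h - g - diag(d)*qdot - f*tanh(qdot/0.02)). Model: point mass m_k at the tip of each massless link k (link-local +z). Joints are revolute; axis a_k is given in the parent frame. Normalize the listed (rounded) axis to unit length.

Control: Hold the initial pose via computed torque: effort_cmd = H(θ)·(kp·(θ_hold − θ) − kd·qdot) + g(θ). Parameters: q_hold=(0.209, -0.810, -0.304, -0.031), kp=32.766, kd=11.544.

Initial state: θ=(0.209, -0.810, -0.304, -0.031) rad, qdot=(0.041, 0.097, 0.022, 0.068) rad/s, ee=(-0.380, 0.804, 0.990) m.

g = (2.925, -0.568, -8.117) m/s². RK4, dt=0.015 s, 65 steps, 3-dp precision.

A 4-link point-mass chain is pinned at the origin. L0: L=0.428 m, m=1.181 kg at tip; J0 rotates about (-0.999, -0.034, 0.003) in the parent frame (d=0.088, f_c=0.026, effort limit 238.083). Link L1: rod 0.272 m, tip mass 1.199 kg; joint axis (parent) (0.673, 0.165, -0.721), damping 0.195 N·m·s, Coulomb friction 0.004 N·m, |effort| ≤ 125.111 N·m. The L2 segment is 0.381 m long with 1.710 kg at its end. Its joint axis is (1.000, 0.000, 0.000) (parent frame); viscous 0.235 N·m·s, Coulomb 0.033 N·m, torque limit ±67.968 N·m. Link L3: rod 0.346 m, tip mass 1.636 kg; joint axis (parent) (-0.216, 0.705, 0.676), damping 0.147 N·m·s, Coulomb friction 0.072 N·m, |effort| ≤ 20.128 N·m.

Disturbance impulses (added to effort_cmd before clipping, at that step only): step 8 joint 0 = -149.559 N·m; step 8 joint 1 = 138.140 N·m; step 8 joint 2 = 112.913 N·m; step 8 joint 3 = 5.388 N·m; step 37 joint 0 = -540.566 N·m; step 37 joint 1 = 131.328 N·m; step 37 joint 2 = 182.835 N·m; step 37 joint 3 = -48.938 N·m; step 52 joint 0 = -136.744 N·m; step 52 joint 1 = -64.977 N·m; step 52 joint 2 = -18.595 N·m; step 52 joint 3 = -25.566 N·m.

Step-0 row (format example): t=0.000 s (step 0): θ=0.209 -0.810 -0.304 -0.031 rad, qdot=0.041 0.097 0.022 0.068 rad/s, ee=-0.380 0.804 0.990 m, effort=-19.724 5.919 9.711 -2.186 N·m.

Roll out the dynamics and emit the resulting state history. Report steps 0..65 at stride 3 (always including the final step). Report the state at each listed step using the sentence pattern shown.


t=0.045 s (step 3): θ=0.210 -0.806 -0.304 -0.030 rad, qdot=0.024 0.065 0.000 0.003 rad/s, ee=-0.378 0.805 0.990 m, effort=-19.509 6.318 9.914 -2.066 N·m.
t=0.090 s (step 6): θ=0.211 -0.804 -0.304 -0.030 rad, qdot=0.011 0.030 0.001 0.001 rad/s, ee=-0.377 0.806 0.991 m, effort=-19.361 6.581 10.048 -1.999 N·m.
t=0.135 s (step 9): θ=0.207 -0.758 -0.351 -0.069 rad, qdot=-0.563 5.821 -6.002 -5.143 rad/s, ee=-0.372 0.803 0.991 m, effort=7.333 -14.227 0.412 -2.921 N·m.
t=0.180 s (step 12): θ=0.190 -0.589 -0.519 -0.225 rad, qdot=-0.252 2.256 -2.189 -2.086 rad/s, ee=-0.348 0.789 0.989 m, effort=-1.418 -6.979 6.020 -2.473 N·m.
t=0.225 s (step 15): θ=0.182 -0.526 -0.581 -0.280 rad, qdot=-0.119 0.752 -0.721 -0.556 rad/s, ee=-0.335 0.782 0.989 m, effort=-7.316 -1.976 8.527 -1.984 N·m.
t=0.270 s (step 18): θ=0.179 -0.510 -0.596 -0.288 rad, qdot=-0.034 0.022 -0.017 0.084 rad/s, ee=-0.330 0.779 0.989 m, effort=-11.333 1.443 9.818 -1.598 N·m.
t=0.315 s (step 21): θ=0.178 -0.517 -0.588 -0.280 rad, qdot=0.026 -0.306 0.312 0.231 rad/s, ee=-0.331 0.779 0.991 m, effort=-14.087 3.746 10.596 -1.293 N·m.
t=0.360 s (step 24): θ=0.180 -0.535 -0.570 -0.269 rad, qdot=0.061 -0.460 0.467 0.265 rad/s, ee=-0.336 0.780 0.992 m, effort=-15.957 5.259 11.070 -1.108 N·m.
t=0.405 s (step 27): θ=0.184 -0.557 -0.548 -0.257 rad, qdot=0.078 -0.517 0.523 0.255 rad/s, ee=-0.342 0.781 0.992 m, effort=-17.208 6.217 11.345 -1.011 N·m.
t=0.450 s (step 30): θ=0.187 -0.581 -0.524 -0.246 rad, qdot=0.083 -0.518 0.522 0.233 rad/s, ee=-0.348 0.783 0.993 m, effort=-18.025 6.794 11.485 -0.974 N·m.
t=0.495 s (step 33): θ=0.191 -0.603 -0.501 -0.236 rad, qdot=0.080 -0.490 0.490 0.212 rad/s, ee=-0.354 0.784 0.993 m, effort=-18.543 7.119 11.530 -0.977 N·m.
t=0.540 s (step 36): θ=0.194 -0.625 -0.480 -0.227 rad, qdot=0.073 -0.448 0.444 0.195 rad/s, ee=-0.360 0.786 0.993 m, effort=-18.858 7.281 11.513 -1.004 N·m.
t=0.585 s (step 39): θ=0.194 -0.496 -0.586 -0.482 rad, qdot=0.012 4.752 -3.470 -9.422 rad/s, ee=-0.362 0.761 0.987 m, effort=14.354 -10.423 4.470 2.604 N·m.
t=0.630 s (step 42): θ=0.196 -0.363 -0.667 -0.762 rad, qdot=0.042 1.630 -0.725 -3.685 rad/s, ee=-0.358 0.729 0.976 m, effort=2.181 -3.843 8.409 2.498 N·m.
t=0.675 s (step 45): θ=0.197 -0.325 -0.677 -0.856 rad, qdot=0.013 0.219 0.122 -0.805 rad/s, ee=-0.358 0.716 0.975 m, effort=-5.331 0.169 9.797 2.087 N·m.
t=0.720 s (step 48): θ=0.198 -0.332 -0.662 -0.858 rad, qdot=0.021 -0.464 0.515 0.548 rad/s, ee=-0.360 0.713 0.980 m, effort=-9.962 2.692 10.246 1.675 N·m.
t=0.765 s (step 51): θ=0.199 -0.361 -0.634 -0.818 rad, qdot=0.044 -0.785 0.725 1.121 rad/s, ee=-0.365 0.714 0.988 m, effort=-12.902 4.297 10.378 1.346 N·m.
t=0.810 s (step 54): θ=0.163 -0.459 -0.628 -0.666 rad, qdot=-1.376 -3.167 -0.143 5.000 rad/s, ee=-0.383 0.710 0.990 m, effort=7.227 15.895 13.630 4.092 N·m.
t=0.855 s (step 57): θ=0.121 -0.573 -0.616 -0.490 rad, qdot=-0.574 -1.975 0.538 2.982 rad/s, ee=-0.405 0.704 0.986 m, effort=-0.863 13.487 13.207 2.309 N·m.
t=0.900 s (step 60): θ=0.106 -0.644 -0.588 -0.385 rad, qdot=-0.153 -1.228 0.681 1.768 rad/s, ee=-0.417 0.705 0.984 m, effort=-6.807 11.448 12.802 1.105 N·m.
t=0.945 s (step 63): θ=0.104 -0.687 -0.557 -0.323 rad, qdot=0.068 -0.762 0.666 1.076 rad/s, ee=-0.423 0.709 0.984 m, effort=-10.970 9.914 12.428 0.291 N·m.
t=0.975 s (step 65): θ=0.108 -0.707 -0.538 -0.295 rad, qdot=0.151 -0.556 0.631 0.797 rad/s, ee=-0.425 0.713 0.984 m.


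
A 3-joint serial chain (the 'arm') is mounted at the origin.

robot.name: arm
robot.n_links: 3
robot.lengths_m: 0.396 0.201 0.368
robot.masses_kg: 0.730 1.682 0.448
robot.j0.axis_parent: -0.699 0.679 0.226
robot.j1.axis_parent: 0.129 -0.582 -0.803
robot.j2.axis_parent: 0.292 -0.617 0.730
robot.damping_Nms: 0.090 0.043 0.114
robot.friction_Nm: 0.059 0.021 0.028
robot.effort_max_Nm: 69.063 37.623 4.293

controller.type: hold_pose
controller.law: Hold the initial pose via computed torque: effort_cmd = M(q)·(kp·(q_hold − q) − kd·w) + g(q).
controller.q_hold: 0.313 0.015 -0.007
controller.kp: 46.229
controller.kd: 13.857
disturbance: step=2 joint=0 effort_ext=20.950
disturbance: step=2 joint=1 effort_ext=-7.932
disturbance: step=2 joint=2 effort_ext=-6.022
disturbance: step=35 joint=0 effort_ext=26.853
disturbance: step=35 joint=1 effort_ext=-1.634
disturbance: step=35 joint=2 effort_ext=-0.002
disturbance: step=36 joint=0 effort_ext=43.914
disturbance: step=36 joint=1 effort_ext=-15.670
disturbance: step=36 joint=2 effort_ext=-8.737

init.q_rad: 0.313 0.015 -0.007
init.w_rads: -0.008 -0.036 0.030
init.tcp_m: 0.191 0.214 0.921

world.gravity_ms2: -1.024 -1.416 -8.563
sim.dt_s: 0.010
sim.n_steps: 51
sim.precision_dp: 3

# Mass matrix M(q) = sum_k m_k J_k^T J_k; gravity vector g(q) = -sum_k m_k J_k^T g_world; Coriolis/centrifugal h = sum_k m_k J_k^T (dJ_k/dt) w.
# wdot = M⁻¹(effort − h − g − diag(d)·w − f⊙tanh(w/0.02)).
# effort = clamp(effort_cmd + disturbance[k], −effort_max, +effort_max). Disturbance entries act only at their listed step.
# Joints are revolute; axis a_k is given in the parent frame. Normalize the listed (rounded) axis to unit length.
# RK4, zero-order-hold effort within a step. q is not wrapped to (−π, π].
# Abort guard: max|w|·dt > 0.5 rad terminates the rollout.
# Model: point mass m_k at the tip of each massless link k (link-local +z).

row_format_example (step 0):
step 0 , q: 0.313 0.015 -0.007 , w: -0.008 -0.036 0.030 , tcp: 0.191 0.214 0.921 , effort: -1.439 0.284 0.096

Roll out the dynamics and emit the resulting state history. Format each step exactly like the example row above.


step 1 , q: 0.313 0.015 -0.007 , w: -0.005 -0.012 0.003 , tcp: 0.191 0.214 0.921 , effort: -1.447 0.282 0.099
step 2 , q: 0.313 0.015 -0.007 , w: -0.004 -0.006 -0.001 , tcp: 0.191 0.214 0.921 , effort: 19.497 -7.650 -4.293
step 3 , q: 0.313 0.010 -0.009 , w: -0.031 -0.919 -0.428 , tcp: 0.193 0.215 0.921 , effort: -4.426 1.404 0.715
step 4 , q: 0.312 0.002 -0.013 , w: -0.025 -0.802 -0.320 , tcp: 0.196 0.216 0.920 , effort: -4.140 1.295 0.646
step 5 , q: 0.312 -0.006 -0.016 , w: -0.019 -0.692 -0.236 , tcp: 0.199 0.217 0.919 , effort: -3.882 1.197 0.585
step 6 , q: 0.312 -0.012 -0.018 , w: -0.014 -0.590 -0.170 , tcp: 0.201 0.217 0.918 , effort: -3.647 1.107 0.531
step 7 , q: 0.312 -0.018 -0.019 , w: -0.010 -0.496 -0.118 , tcp: 0.203 0.218 0.918 , effort: -3.432 1.027 0.483
step 8 , q: 0.312 -0.022 -0.020 , w: -0.006 -0.411 -0.076 , tcp: 0.205 0.218 0.917 , effort: -3.237 0.954 0.440
step 9 , q: 0.312 -0.026 -0.021 , w: -0.003 -0.334 -0.044 , tcp: 0.206 0.219 0.917 , effort: -3.059 0.888 0.402
step 10 , q: 0.312 -0.029 -0.021 , w: 0.000 -0.265 -0.020 , tcp: 0.207 0.219 0.917 , effort: -2.897 0.829 0.368
step 11 , q: 0.312 -0.031 -0.021 , w: 0.003 -0.200 -0.009 , tcp: 0.208 0.219 0.916 , effort: -2.748 0.775 0.339
step 12 , q: 0.312 -0.033 -0.021 , w: 0.004 -0.140 -0.006 , tcp: 0.208 0.220 0.916 , effort: -2.614 0.727 0.314
step 13 , q: 0.312 -0.034 -0.021 , w: 0.006 -0.088 -0.005 , tcp: 0.209 0.220 0.916 , effort: -2.491 0.682 0.291
step 14 , q: 0.312 -0.035 -0.021 , w: 0.007 -0.043 -0.004 , tcp: 0.209 0.220 0.916 , effort: -2.380 0.643 0.271
step 15 , q: 0.312 -0.035 -0.021 , w: 0.007 -0.007 -0.001 , tcp: 0.209 0.220 0.916 , effort: -2.279 0.607 0.253
step 16 , q: 0.312 -0.035 -0.021 , w: 0.006 0.014 0.006 , tcp: 0.209 0.220 0.916 , effort: -2.188 0.578 0.237
step 17 , q: 0.312 -0.035 -0.021 , w: 0.004 0.029 0.010 , tcp: 0.209 0.220 0.916 , effort: -2.107 0.553 0.225
step 18 , q: 0.312 -0.034 -0.021 , w: 0.002 0.042 0.012 , tcp: 0.209 0.220 0.916 , effort: -2.035 0.531 0.214
step 19 , q: 0.312 -0.034 -0.021 , w: 0.001 0.054 0.013 , tcp: 0.209 0.220 0.916 , effort: -1.970 0.512 0.204
step 20 , q: 0.312 -0.033 -0.021 , w: -0.001 0.064 0.013 , tcp: 0.209 0.220 0.916 , effort: -1.913 0.494 0.196
step 21 , q: 0.312 -0.033 -0.021 , w: -0.002 0.072 0.013 , tcp: 0.208 0.220 0.916 , effort: -1.861 0.478 0.188
step 22 , q: 0.312 -0.032 -0.021 , w: -0.002 0.079 0.013 , tcp: 0.208 0.220 0.916 , effort: -1.816 0.463 0.181
step 23 , q: 0.312 -0.031 -0.020 , w: -0.003 0.085 0.013 , tcp: 0.208 0.219 0.916 , effort: -1.775 0.450 0.175
step 24 , q: 0.312 -0.030 -0.020 , w: -0.004 0.089 0.013 , tcp: 0.208 0.219 0.916 , effort: -1.739 0.438 0.169
step 25 , q: 0.312 -0.029 -0.020 , w: -0.004 0.093 0.013 , tcp: 0.207 0.219 0.917 , effort: -1.707 0.428 0.164
step 26 , q: 0.312 -0.028 -0.020 , w: -0.004 0.096 0.013 , tcp: 0.207 0.219 0.917 , effort: -1.678 0.418 0.160
step 27 , q: 0.312 -0.027 -0.020 , w: -0.005 0.098 0.013 , tcp: 0.206 0.219 0.917 , effort: -1.653 0.409 0.156
step 28 , q: 0.312 -0.026 -0.020 , w: -0.005 0.099 0.013 , tcp: 0.206 0.219 0.917 , effort: -1.630 0.401 0.152
step 29 , q: 0.312 -0.026 -0.020 , w: -0.005 0.099 0.013 , tcp: 0.206 0.219 0.917 , effort: -1.610 0.394 0.149
step 30 , q: 0.312 -0.025 -0.019 , w: -0.005 0.099 0.013 , tcp: 0.205 0.218 0.917 , effort: -1.592 0.388 0.146
step 31 , q: 0.312 -0.024 -0.019 , w: -0.005 0.099 0.013 , tcp: 0.205 0.218 0.917 , effort: -1.576 0.382 0.143
step 32 , q: 0.312 -0.023 -0.019 , w: -0.005 0.098 0.013 , tcp: 0.205 0.218 0.917 , effort: -1.562 0.376 0.141
step 33 , q: 0.312 -0.022 -0.019 , w: -0.005 0.097 0.013 , tcp: 0.204 0.218 0.918 , effort: -1.550 0.371 0.139
step 34 , q: 0.312 -0.021 -0.019 , w: -0.005 0.095 0.013 , tcp: 0.204 0.218 0.918 , effort: -1.539 0.367 0.137
step 35 , q: 0.312 -0.020 -0.019 , w: -0.005 0.094 0.013 , tcp: 0.204 0.218 0.918 , effort: 25.324 -1.271 0.133
step 36 , q: 0.314 -0.013 -0.017 , w: 0.492 1.157 0.336 , tcp: 0.203 0.219 0.918 , effort: 38.601 -15.085 -4.293
step 37 , q: 0.318 -0.022 0.002 , w: 0.331 -2.864 3.429 , tcp: 0.204 0.220 0.917 , effort: -11.140 2.775 0.786
step 38 , q: 0.321 -0.047 0.032 , w: 0.304 -2.134 2.501 , tcp: 0.207 0.221 0.916 , effort: -10.179 2.545 0.753
step 39 , q: 0.324 -0.066 0.053 , w: 0.271 -1.594 1.816 , tcp: 0.210 0.222 0.915 , effort: -9.306 2.335 0.714
step 40 , q: 0.327 -0.080 0.069 , w: 0.236 -1.185 1.304 , tcp: 0.213 0.223 0.914 , effort: -8.516 2.142 0.671
step 41 , q: 0.329 -0.090 0.080 , w: 0.202 -0.870 0.918 , tcp: 0.216 0.224 0.913 , effort: -7.799 1.965 0.627
step 42 , q: 0.331 -0.097 0.087 , w: 0.170 -0.624 0.624 , tcp: 0.217 0.225 0.913 , effort: -7.149 1.804 0.584
step 43 , q: 0.332 -0.103 0.093 , w: 0.141 -0.429 0.399 , tcp: 0.219 0.225 0.912 , effort: -6.560 1.657 0.541
step 44 , q: 0.334 -0.106 0.096 , w: 0.113 -0.273 0.226 , tcp: 0.220 0.226 0.912 , effort: -6.027 1.524 0.500
step 45 , q: 0.335 -0.108 0.097 , w: 0.089 -0.149 0.094 , tcp: 0.221 0.227 0.911 , effort: -5.545 1.402 0.461
step 46 , q: 0.335 -0.109 0.098 , w: 0.067 -0.051 -0.001 , tcp: 0.222 0.227 0.911 , effort: -5.109 1.291 0.423
step 47 , q: 0.336 -0.109 0.097 , w: 0.047 0.006 -0.035 , tcp: 0.222 0.228 0.911 , effort: -4.714 1.192 0.382
step 48 , q: 0.336 -0.109 0.097 , w: 0.027 0.036 -0.043 , tcp: 0.223 0.228 0.910 , effort: -4.359 1.107 0.344
step 49 , q: 0.337 -0.109 0.097 , w: 0.009 0.058 -0.046 , tcp: 0.223 0.228 0.910 , effort: -4.040 1.030 0.310
step 50 , q: 0.337 -0.108 0.096 , w: -0.005 0.079 -0.047 , tcp: 0.222 0.228 0.910 , effort: -3.757 0.961 0.279
step 51 , q: 0.336 -0.107 0.096 , w: -0.016 0.099 -0.048 , tcp: 0.222 0.228 0.911


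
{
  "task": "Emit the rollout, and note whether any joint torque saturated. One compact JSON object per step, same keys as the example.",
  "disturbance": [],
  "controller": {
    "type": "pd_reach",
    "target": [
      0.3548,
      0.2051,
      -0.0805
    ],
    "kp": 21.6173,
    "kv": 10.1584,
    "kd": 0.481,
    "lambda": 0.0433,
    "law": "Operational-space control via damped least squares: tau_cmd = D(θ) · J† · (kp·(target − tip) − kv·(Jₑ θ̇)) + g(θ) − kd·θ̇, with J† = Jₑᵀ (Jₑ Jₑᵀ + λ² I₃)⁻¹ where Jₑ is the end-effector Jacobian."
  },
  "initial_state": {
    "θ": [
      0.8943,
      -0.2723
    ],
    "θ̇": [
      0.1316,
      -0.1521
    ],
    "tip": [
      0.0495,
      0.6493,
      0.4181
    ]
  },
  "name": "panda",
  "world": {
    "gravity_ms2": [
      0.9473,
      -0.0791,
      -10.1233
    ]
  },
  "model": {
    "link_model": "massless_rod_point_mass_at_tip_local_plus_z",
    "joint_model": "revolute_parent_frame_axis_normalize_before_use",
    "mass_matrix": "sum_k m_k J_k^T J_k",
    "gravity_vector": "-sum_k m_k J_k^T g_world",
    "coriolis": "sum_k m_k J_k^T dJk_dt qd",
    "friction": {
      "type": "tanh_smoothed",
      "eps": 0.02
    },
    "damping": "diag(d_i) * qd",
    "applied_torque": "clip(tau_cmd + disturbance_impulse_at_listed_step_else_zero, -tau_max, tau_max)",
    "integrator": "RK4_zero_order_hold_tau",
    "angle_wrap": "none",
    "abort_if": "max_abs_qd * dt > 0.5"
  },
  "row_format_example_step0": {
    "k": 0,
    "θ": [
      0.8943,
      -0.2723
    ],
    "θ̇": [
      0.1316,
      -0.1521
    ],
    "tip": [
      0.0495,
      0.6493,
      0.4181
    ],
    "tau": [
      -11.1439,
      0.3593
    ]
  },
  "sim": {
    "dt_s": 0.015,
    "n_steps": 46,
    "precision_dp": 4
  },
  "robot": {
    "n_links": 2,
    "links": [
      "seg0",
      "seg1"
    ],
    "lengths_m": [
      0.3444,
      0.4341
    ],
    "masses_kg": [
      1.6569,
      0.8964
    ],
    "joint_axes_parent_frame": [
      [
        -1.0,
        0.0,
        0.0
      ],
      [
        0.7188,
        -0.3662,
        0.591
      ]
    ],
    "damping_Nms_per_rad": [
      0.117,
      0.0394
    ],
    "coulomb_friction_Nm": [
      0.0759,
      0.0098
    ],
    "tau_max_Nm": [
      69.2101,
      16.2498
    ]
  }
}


{"k":1,"\u03b8":[0.8949,-0.2792],"\u03b8\u0307":[-0.0491,-0.7666],"tip":[0.051,0.6503,0.4159],"tau":[-10.9558,0.9671]}
{"k":2,"\u03b8":[0.8933,-0.2939],"\u03b8\u0307":[-0.1695,-1.1879],"tip":[0.054,0.6512,0.4131],"tau":[-10.8148,1.3791]}
{"k":3,"\u03b8":[0.8901,-0.3139],"\u03b8\u0307":[-0.2507,-1.4812],"tip":[0.0581,0.652,0.4099],"tau":[-10.692,1.6616]}
{"k":4,"\u03b8":[0.8859,-0.3377],"\u03b8\u0307":[-0.3039,-1.6851],"tip":[0.0631,0.6526,0.4064],"tau":[-10.5838,1.8557]}
{"k":5,"\u03b8":[0.8811,-0.364],"\u03b8\u0307":[-0.3373,-1.8268],"tip":[0.0687,0.6531,0.4026],"tau":[-10.4878,1.9896]}
{"k":6,"\u03b8":[0.8759,-0.3922],"\u03b8\u0307":[-0.3565,-1.9251],"tip":[0.0748,0.6533,0.3986],"tau":[-10.4019,2.0826]}
{"k":7,"\u03b8":[0.8705,-0.4216],"\u03b8\u0307":[-0.3655,-1.9932],"tip":[0.0812,0.6533,0.3944],"tau":[-10.3247,2.1476]}
{"k":8,"\u03b8":[0.865,-0.4518],"\u03b8\u0307":[-0.3671,-2.0399],"tip":[0.0879,0.6532,0.3901],"tau":[-10.255,2.1934]}
{"k":9,"\u03b8":[0.8595,-0.4827],"\u03b8\u0307":[-0.3633,-2.0713],"tip":[0.0948,0.6528,0.3856],"tau":[-10.1917,2.226]}
{"k":10,"\u03b8":[0.8541,-0.5139],"\u03b8\u0307":[-0.3555,-2.0918],"tip":[0.102,0.6523,0.3809],"tau":[-10.1339,2.2492]}
{"k":11,"\u03b8":[0.8489,-0.5454],"\u03b8\u0307":[-0.3446,-2.1041],"tip":[0.1092,0.6515,0.3761],"tau":[-10.0809,2.2658]}
{"k":12,"\u03b8":[0.8438,-0.577],"\u03b8\u0307":[-0.3314,-2.1103],"tip":[0.1166,0.6505,0.3712],"tau":[-10.0319,2.2775]}
{"k":13,"\u03b8":[0.839,-0.6086],"\u03b8\u0307":[-0.3163,-2.1119],"tip":[0.124,0.6494,0.3662],"tau":[-9.9865,2.2855]}
{"k":14,"\u03b8":[0.8343,-0.6403],"\u03b8\u0307":[-0.2998,-2.1099],"tip":[0.1315,0.648,0.361],"tau":[-9.9441,2.2907]}
{"k":15,"\u03b8":[0.83,-0.6719],"\u03b8\u0307":[-0.2821,-2.1049],"tip":[0.139,0.6465,0.3557],"tau":[-9.9042,2.2934]}
{"k":16,"\u03b8":[0.8259,-0.7034],"\u03b8\u0307":[-0.2635,-2.0976],"tip":[0.1466,0.6447,0.3503],"tau":[-9.8665,2.294]}
{"k":17,"\u03b8":[0.8221,-0.7348],"\u03b8\u0307":[-0.2441,-2.0882],"tip":[0.1542,0.6428,0.3448],"tau":[-9.8305,2.2926]}
{"k":18,"\u03b8":[0.8186,-0.7661],"\u03b8\u0307":[-0.2241,-2.0771],"tip":[0.1617,0.6407,0.3392],"tau":[-9.7961,2.2894]}
{"k":19,"\u03b8":[0.8154,-0.7971],"\u03b8\u0307":[-0.2036,-2.0644],"tip":[0.1693,0.6384,0.3335],"tau":[-9.763,2.2843]}
{"k":20,"\u03b8":[0.8125,-0.828],"\u03b8\u0307":[-0.1827,-2.0505],"tip":[0.1768,0.636,0.3277],"tau":[-9.7309,2.2774]}
{"k":21,"\u03b8":[0.8099,-0.8586],"\u03b8\u0307":[-0.1615,-2.0353],"tip":[0.1842,0.6333,0.3219],"tau":[-9.6996,2.2687]}
{"k":22,"\u03b8":[0.8076,-0.889],"\u03b8\u0307":[-0.14,-2.019],"tip":[0.1916,0.6305,0.3159],"tau":[-9.6691,2.2581]}
{"k":23,"\u03b8":[0.8057,-0.9192],"\u03b8\u0307":[-0.1183,-2.0018],"tip":[0.199,0.6276,0.3099],"tau":[-9.6391,2.2455]}
{"k":24,"\u03b8":[0.8041,-0.9491],"\u03b8\u0307":[-0.0964,-1.9836],"tip":[0.2062,0.6245,0.3039],"tau":[-9.6096,2.2309]}
{"k":25,"\u03b8":[0.8028,-0.9787],"\u03b8\u0307":[-0.0744,-1.9645],"tip":[0.2134,0.6212,0.2977],"tau":[-9.5806,2.2143]}
{"k":26,"\u03b8":[0.8018,-1.008],"\u03b8\u0307":[-0.0524,-1.9447],"tip":[0.2205,0.6178,0.2916],"tau":[-9.5518,2.1957]}
{"k":27,"\u03b8":[0.8012,-1.037],"\u03b8\u0307":[-0.0304,-1.9242],"tip":[0.2274,0.6143,0.2854],"tau":[-9.523,2.1749]}
{"k":28,"\u03b8":[0.8009,-1.0658],"\u03b8\u0307":[-0.0089,-1.9034],"tip":[0.2343,0.6106,0.2791],"tau":[-9.4915,2.1523]}
{"k":29,"\u03b8":[0.8009,-1.0942],"\u03b8\u0307":[0.011,-1.8832],"tip":[0.241,0.6068,0.2729],"tau":[-9.4508,2.128]}
{"k":30,"\u03b8":[0.8013,-1.1223],"\u03b8\u0307":[0.0297,-1.863],"tip":[0.2477,0.6028,0.2666],"tau":[-9.4034,2.102]}
{"k":31,"\u03b8":[0.8018,-1.15],"\u03b8\u0307":[0.0484,-1.8419],"tip":[0.2542,0.5988,0.2604],"tau":[-9.3564,2.0735]}
{"k":32,"\u03b8":[0.8027,-1.1775],"\u03b8\u0307":[0.0674,-1.8198],"tip":[0.2606,0.5946,0.2542],"tau":[-9.3119,2.0427]}
{"k":33,"\u03b8":[0.8039,-1.2046],"\u03b8\u0307":[0.0868,-1.7969],"tip":[0.2668,0.5903,0.248],"tau":[-9.27,2.0096]}
{"k":34,"\u03b8":[0.8053,-1.2314],"\u03b8\u0307":[0.1064,-1.7731],"tip":[0.2729,0.5859,0.2419],"tau":[-9.2303,1.9744]}
{"k":35,"\u03b8":[0.8071,-1.2578],"\u03b8\u0307":[0.1261,-1.7488],"tip":[0.2789,0.5814,0.2358],"tau":[-9.1927,1.9369]}
{"k":36,"\u03b8":[0.8091,-1.2839],"\u03b8\u0307":[0.1458,-1.7239],"tip":[0.2847,0.5768,0.2297],"tau":[-9.1569,1.8975]}
{"k":37,"\u03b8":[0.8114,-1.3096],"\u03b8\u0307":[0.1656,-1.6986],"tip":[0.2903,0.5722,0.2236],"tau":[-9.1228,1.856]}
{"k":38,"\u03b8":[0.8141,-1.3349],"\u03b8\u0307":[0.1852,-1.673],"tip":[0.2959,0.5675,0.2176],"tau":[-9.0901,1.8126]}
{"k":39,"\u03b8":[0.817,-1.3598],"\u03b8\u0307":[0.2048,-1.647],"tip":[0.3012,0.5628,0.2117],"tau":[-9.0589,1.7673]}
{"k":40,"\u03b8":[0.8202,-1.3843],"\u03b8\u0307":[0.2242,-1.6208],"tip":[0.3064,0.558,0.2058],"tau":[-9.0289,1.7202]}
{"k":41,"\u03b8":[0.8237,-1.4084],"\u03b8\u0307":[0.2434,-1.5945],"tip":[0.3115,0.5531,0.1999],"tau":[-9.0001,1.6714]}
{"k":42,"\u03b8":[0.8275,-1.4321],"\u03b8\u0307":[0.2625,-1.568],"tip":[0.3164,0.5483,0.1942],"tau":[-8.9725,1.6208]}
{"k":43,"\u03b8":[0.8316,-1.4555],"\u03b8\u0307":[0.2812,-1.5414],"tip":[0.3211,0.5434,0.1884],"tau":[-8.946,1.5687]}
{"k":44,"\u03b8":[0.8359,-1.4784],"\u03b8\u0307":[0.2997,-1.5148],"tip":[0.3257,0.5385,0.1828],"tau":[-8.9206,1.515]}
{"k":45,"\u03b8":[0.8406,-1.5009],"\u03b8\u0307":[0.3179,-1.4881],"tip":[0.3301,0.5336,0.1772],"tau":[-8.8962,1.4598]}
{"k":46,"\u03b8":[0.8455,-1.5231],"\u03b8\u0307":[0.3358,-1.4614],"tip":[0.3344,0.5287,0.1717]}
{"summary": "any joint saturated: no"}


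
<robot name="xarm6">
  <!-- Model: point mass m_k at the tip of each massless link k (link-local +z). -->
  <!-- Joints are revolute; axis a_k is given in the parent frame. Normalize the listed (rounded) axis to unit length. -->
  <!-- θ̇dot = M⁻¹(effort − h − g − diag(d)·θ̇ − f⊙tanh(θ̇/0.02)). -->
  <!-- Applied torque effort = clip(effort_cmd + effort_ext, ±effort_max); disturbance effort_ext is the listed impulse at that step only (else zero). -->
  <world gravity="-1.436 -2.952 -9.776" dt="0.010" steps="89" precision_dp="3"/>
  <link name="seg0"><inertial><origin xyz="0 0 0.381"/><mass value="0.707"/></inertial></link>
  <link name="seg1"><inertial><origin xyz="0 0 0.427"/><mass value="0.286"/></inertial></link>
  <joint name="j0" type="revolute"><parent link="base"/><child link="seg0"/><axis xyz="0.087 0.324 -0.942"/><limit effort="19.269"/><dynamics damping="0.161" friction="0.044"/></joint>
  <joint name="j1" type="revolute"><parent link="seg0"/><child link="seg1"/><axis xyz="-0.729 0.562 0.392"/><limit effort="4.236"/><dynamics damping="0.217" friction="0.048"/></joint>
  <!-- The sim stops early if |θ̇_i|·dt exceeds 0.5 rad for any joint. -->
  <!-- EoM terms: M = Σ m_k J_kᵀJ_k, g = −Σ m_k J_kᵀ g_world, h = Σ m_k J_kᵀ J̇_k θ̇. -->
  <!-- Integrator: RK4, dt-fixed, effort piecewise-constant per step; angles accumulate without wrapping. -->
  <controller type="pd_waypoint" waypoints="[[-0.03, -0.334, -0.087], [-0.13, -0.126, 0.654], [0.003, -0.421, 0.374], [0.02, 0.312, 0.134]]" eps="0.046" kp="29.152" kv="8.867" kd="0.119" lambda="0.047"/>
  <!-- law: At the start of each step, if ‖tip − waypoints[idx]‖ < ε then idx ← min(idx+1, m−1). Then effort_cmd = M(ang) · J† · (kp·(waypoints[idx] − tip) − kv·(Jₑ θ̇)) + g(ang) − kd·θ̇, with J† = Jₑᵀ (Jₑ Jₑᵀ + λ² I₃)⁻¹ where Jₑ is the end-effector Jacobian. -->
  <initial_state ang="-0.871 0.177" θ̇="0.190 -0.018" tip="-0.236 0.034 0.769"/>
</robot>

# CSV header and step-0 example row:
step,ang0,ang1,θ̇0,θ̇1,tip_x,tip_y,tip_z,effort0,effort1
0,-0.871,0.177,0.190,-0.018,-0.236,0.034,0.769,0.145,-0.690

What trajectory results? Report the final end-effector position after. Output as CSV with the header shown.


step,ang0,ang1,θ̇0,θ̇1,tip_x,tip_y,tip_z,effort0,effort1
1,-0.870,0.176,0.018,-0.144,-0.236,0.034,0.769,0.240,-0.612
2,-0.870,0.174,-0.112,-0.256,-0.236,0.033,0.769,0.313,-0.546
3,-0.872,0.171,-0.221,-0.352,-0.236,0.032,0.769,0.374,-0.489
4,-0.875,0.167,-0.317,-0.434,-0.237,0.030,0.770,0.426,-0.441
5,-0.878,0.162,-0.401,-0.505,-0.237,0.027,0.770,0.471,-0.401
6,-0.883,0.157,-0.475,-0.566,-0.238,0.025,0.770,0.509,-0.366
7,-0.888,0.151,-0.540,-0.618,-0.239,0.022,0.770,0.542,-0.336
8,-0.894,0.145,-0.598,-0.664,-0.240,0.018,0.769,0.570,-0.311
9,-0.900,0.138,-0.651,-0.703,-0.241,0.015,0.769,0.594,-0.289
10,-0.907,0.131,-0.698,-0.738,-0.242,0.011,0.769,0.614,-0.270
11,-0.914,0.123,-0.740,-0.769,-0.243,0.007,0.769,0.632,-0.253
12,-0.921,0.115,-0.779,-0.796,-0.245,0.003,0.769,0.647,-0.239
13,-0.929,0.107,-0.815,-0.820,-0.246,-0.002,0.769,0.659,-0.226
14,-0.938,0.099,-0.848,-0.842,-0.247,-0.006,0.768,0.670,-0.215
15,-0.946,0.090,-0.879,-0.862,-0.248,-0.011,0.768,0.679,-0.205
16,-0.955,0.082,-0.907,-0.880,-0.250,-0.016,0.768,0.687,-0.196
17,-0.964,0.073,-0.934,-0.897,-0.251,-0.021,0.767,0.694,-0.187
18,-0.974,0.064,-0.960,-0.913,-0.252,-0.026,0.767,0.699,-0.180
19,-0.984,0.055,-0.984,-0.927,-0.253,-0.031,0.766,0.704,-0.173
20,-0.994,0.045,-1.008,-0.941,-0.254,-0.036,0.766,0.708,-0.166
21,-1.004,0.036,-1.030,-0.954,-0.256,-0.041,0.765,0.711,-0.160
22,-1.014,0.026,-1.052,-0.966,-0.257,-0.047,0.765,0.713,-0.154
23,-1.025,0.017,-1.073,-0.977,-0.258,-0.052,0.764,0.715,-0.149
24,-1.036,0.007,-1.094,-0.989,-0.258,-0.058,0.763,0.716,-0.143
25,-1.047,-0.003,-1.114,-0.999,-0.259,-0.064,0.763,0.717,-0.138
26,-1.058,-0.013,-1.134,-1.010,-0.260,-0.069,0.762,0.717,-0.133
27,-1.069,-0.023,-1.153,-1.020,-0.261,-0.075,0.761,0.717,-0.128
28,-1.081,-0.034,-1.172,-1.029,-0.261,-0.081,0.760,0.716,-0.123
29,-1.093,-0.044,-1.191,-1.038,-0.262,-0.087,0.759,0.715,-0.119
30,-1.105,-0.054,-1.210,-1.047,-0.262,-0.093,0.758,0.714,-0.114
31,-1.117,-0.065,-1.228,-1.056,-0.263,-0.099,0.757,0.713,-0.109
32,-1.129,-0.076,-1.246,-1.065,-0.263,-0.105,0.756,0.711,-0.105
33,-1.142,-0.086,-1.264,-1.073,-0.263,-0.111,0.755,0.709,-0.100
34,-1.155,-0.097,-1.281,-1.081,-0.263,-0.117,0.754,0.707,-0.096
35,-1.168,-0.108,-1.298,-1.089,-0.263,-0.123,0.753,0.704,-0.091
36,-1.181,-0.119,-1.315,-1.097,-0.263,-0.130,0.752,0.701,-0.087
37,-1.194,-0.130,-1.331,-1.104,-0.262,-0.136,0.751,0.698,-0.082
38,-1.207,-0.141,-1.347,-1.111,-0.262,-0.142,0.749,0.695,-0.078
39,-1.221,-0.152,-1.362,-1.119,-0.261,-0.149,0.748,0.692,-0.073
40,-1.234,-0.163,-1.377,-1.126,-0.260,-0.155,0.747,0.688,-0.068
41,-1.248,-0.175,-1.391,-1.133,-0.260,-0.161,0.745,0.684,-0.064
42,-1.262,-0.186,-1.404,-1.140,-0.259,-0.168,0.744,0.680,-0.059
43,-1.276,-0.197,-1.416,-1.147,-0.257,-0.174,0.742,0.676,-0.055
44,-1.291,-0.209,-1.428,-1.154,-0.256,-0.180,0.741,0.672,-0.050
45,-1.305,-0.220,-1.438,-1.161,-0.255,-0.187,0.739,0.668,-0.046
46,-1.319,-0.232,-1.446,-1.168,-0.253,-0.193,0.738,0.663,-0.041
47,-1.334,-0.244,-1.453,-1.175,-0.251,-0.199,0.736,0.659,-0.036
48,-1.348,-0.256,-1.458,-1.182,-0.249,-0.205,0.735,0.656,-0.031
49,-1.363,-0.267,-1.461,-1.190,-0.247,-0.212,0.733,0.652,-0.027
50,-1.378,-0.279,-1.462,-1.199,-0.245,-0.218,0.731,0.649,-0.022
51,-1.392,-0.291,-1.459,-1.207,-0.243,-0.224,0.730,0.647,-0.017
52,-1.407,-0.303,-1.453,-1.217,-0.240,-0.230,0.728,0.646,-0.012
53,-1.421,-0.316,-1.443,-1.228,-0.237,-0.236,0.726,0.645,-0.007
54,-1.436,-0.328,-1.428,-1.239,-0.234,-0.242,0.724,0.647,-0.002
55,-1.450,-0.340,-1.407,-1.252,-0.231,-0.248,0.723,0.650,0.004
56,-1.464,-0.353,-1.378,-1.267,-0.228,-0.254,0.721,0.657,0.009
57,-1.477,-0.366,-1.341,-1.285,-0.225,-0.259,0.719,0.667,0.015
58,-1.491,-0.379,-1.293,-1.305,-0.221,-0.265,0.717,0.681,0.021
59,-1.503,-0.392,-1.232,-1.329,-0.217,-0.270,0.715,0.701,0.027
60,-1.515,-0.405,-1.154,-1.357,-0.214,-0.276,0.713,0.729,0.034
61,-1.526,-0.419,-1.055,-1.392,-0.210,-0.281,0.712,0.768,0.041
62,-1.536,-0.433,-0.929,-1.434,-0.205,-0.286,0.710,0.819,0.048
63,-1.545,-0.448,-0.769,-1.485,-0.201,-0.291,0.708,0.888,0.057
64,-1.551,-0.463,-0.566,-1.548,-0.197,-0.296,0.706,0.980,0.066
65,-1.556,-0.479,-0.306,-1.627,-0.192,-0.300,0.704,1.101,0.077
66,-1.557,-0.496,0.015,-1.723,-0.187,-0.305,0.701,1.259,0.088
67,-1.555,-0.513,0.374,-1.826,-0.183,-0.309,0.699,1.460,0.100
68,-1.549,-0.532,0.851,-1.964,-0.178,-0.313,0.697,1.687,0.115
69,-1.537,-0.553,1.451,-2.134,-0.173,-0.317,0.694,1.912,0.131
70,-1.519,-0.575,2.151,-2.329,-0.169,-0.320,0.691,2.081,0.147
71,-1.494,-0.600,2.886,-2.530,-0.165,-0.324,0.687,2.123,0.159
72,-1.462,-0.626,3.543,-2.703,-0.161,-0.328,0.684,1.999,0.167
73,-1.424,-0.653,3.998,-2.818,-0.158,-0.331,0.679,1.746,0.169
74,-1.383,-0.682,4.185,-2.860,-0.156,-0.335,0.674,1.449,0.169
75,-1.341,-0.710,4.120,-2.840,-0.155,-0.339,0.669,1.181,0.169
76,-1.301,-0.738,3.873,-2.779,-0.154,-0.343,0.663,0.974,0.173
77,-1.264,-0.766,3.524,-2.701,-0.154,-0.347,0.657,0.826,0.182
78,-1.231,-0.792,3.136,-2.621,-0.154,-0.351,0.651,0.726,0.196
79,-1.202,-0.818,2.749,-2.549,-0.154,-0.355,0.645,0.660,0.213
80,-1.176,-0.843,2.385,-2.489,-0.154,-0.359,0.639,0.618,0.234
81,-1.154,-0.868,2.053,-2.440,-0.155,-0.363,0.632,0.590,0.257
82,-1.135,-0.892,1.757,-2.402,-0.155,-0.368,0.625,0.573,0.281
83,-1.119,-0.916,1.496,-2.373,-0.155,-0.372,0.619,0.561,0.306
84,-1.105,-0.940,1.267,-2.353,-0.156,-0.376,0.612,0.554,0.331
85,-1.093,-0.963,1.067,-2.338,-0.156,-0.381,0.605,0.549,0.356
86,-1.084,-0.986,0.892,-2.328,-0.156,-0.385,0.597,0.545,0.380
87,-1.076,-1.010,0.739,-2.321,-0.156,-0.389,0.590,0.542,0.403
88,-1.069,-1.033,0.604,-2.317,-0.155,-0.394,0.583,0.540,0.426
89,-1.063,-1.056,0.486,-2.314,-0.155,-0.398,0.575,,
# final tip position (m): -0.155 -0.398 0.575
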